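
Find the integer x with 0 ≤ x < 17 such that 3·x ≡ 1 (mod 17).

Apply the Euclidean algorithm and back-substitute:
17 = 5·3 + 2
3 = 1·2 + 1
2 = 2·1 + 0
gcd(3, 17) = 1, so the inverse exists.
Back-substitute for 1:
1 = 1·3 − 1·2
  = −1·17 + 6·3
So 3⁻¹ ≡ 6 (mod 17).

6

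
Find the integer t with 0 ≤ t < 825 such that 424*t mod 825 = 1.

825 = 1*424 + 401
424 = 1*401 + 23
401 = 17*23 + 10
23 = 2*10 + 3
10 = 3*3 + 1
3 = 3*1 + 0
gcd(424, 825) = 1, so the inverse exists.
Bézout: 1 = 129*825 − 251*424.
So 424⁻¹ ≡ −251 ≡ 574 (mod 825).

574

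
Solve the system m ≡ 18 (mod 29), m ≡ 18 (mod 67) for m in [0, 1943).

18

29⁻¹ mod 67: 29×37 ≡ 1 (mod 67), so 29⁻¹ ≡ 37.
m = 18 + 29×((18 − 18)×37 mod 67) = 18 + 29×0 = 18.
Check: 18 mod 29 = 18, 18 mod 67 = 18. ✓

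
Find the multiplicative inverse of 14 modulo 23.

23 = 1*14 + 9
14 = 1*9 + 5
9 = 1*5 + 4
5 = 1*4 + 1
4 = 4*1 + 0
gcd(14, 23) = 1, so the inverse exists.
Back-substitute for 1:
1 = 1*5 − 1*4
  = −1*9 + 2*5
  = 2*14 − 3*9
  = −3*23 + 5*14
So 14⁻¹ ≡ 5 (mod 23).

5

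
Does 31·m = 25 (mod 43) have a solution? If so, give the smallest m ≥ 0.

23

gcd(31, 43) = 1, so a unique solution mod 43 exists.
31⁻¹ ≡ 25 (mod 43).
m ≡ 25·25 ≡ 23 (mod 43).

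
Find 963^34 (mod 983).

756

Using repeated squaring:
34 in binary is 100010, i.e. 34 = 32 + 2.
963^1 ≡ 963 (mod 983)
963^2 ≡ 963^2 = 927369 ≡ 400 (mod 983)
963^4 ≡ 400^2 = 160000 ≡ 754 (mod 983)
963^8 ≡ 754^2 = 568516 ≡ 342 (mod 983)
963^16 ≡ 342^2 = 116964 ≡ 970 (mod 983)
963^32 ≡ 970^2 = 940900 ≡ 169 (mod 983)
963^34 = 963^32 · 963^2 ≡ 169 · 400 (mod 983).
169 · 400 = 67600 ≡ 756 (mod 983).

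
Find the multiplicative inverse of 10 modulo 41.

41 = 4*10 + 1
10 = 10*1 + 0
gcd(10, 41) = 1, so the inverse exists.
Bézout: 1 = 1*41 − 4*10.
So 10⁻¹ ≡ −4 ≡ 37 (mod 41).

37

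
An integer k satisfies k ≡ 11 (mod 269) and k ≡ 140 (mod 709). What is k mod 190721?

26373

269⁻¹ mod 709: 269*369 ≡ 1 (mod 709), so 269⁻¹ ≡ 369.
k = 11 + 269*((140 − 11)*369 mod 709) = 11 + 269*98 = 26373.
Check: 26373 mod 269 = 11, 26373 mod 709 = 140. ✓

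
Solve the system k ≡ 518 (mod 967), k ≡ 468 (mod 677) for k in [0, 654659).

967⁻¹ mod 677: 967*670 ≡ 1 (mod 677), so 967⁻¹ ≡ 670.
k = 518 + 967*((468 − 518)*670 mod 677) = 518 + 967*350 = 338968.
Check: 338968 mod 967 = 518, 338968 mod 677 = 468. ✓

338968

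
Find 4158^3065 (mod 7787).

761

Using repeated squaring:
3065 in binary is 101111111001, i.e. 3065 = 2048 + 512 + 256 + 128 + 64 + 32 + 16 + 8 + 1.
4158^1 ≡ 4158 (mod 7787)
4158^2 ≡ 4158^2 = 17288964 ≡ 1824 (mod 7787)
4158^4 ≡ 1824^2 = 3326976 ≡ 1927 (mod 7787)
4158^8 ≡ 1927^2 = 3713329 ≡ 6717 (mod 7787)
4158^16 ≡ 6717^2 = 45118089 ≡ 211 (mod 7787)
4158^32 ≡ 211^2 = 44521 ≡ 5586 (mod 7787)
4158^64 ≡ 5586^2 = 31203396 ≡ 887 (mod 7787)
4158^128 ≡ 887^2 = 786769 ≡ 282 (mod 7787)
4158^256 ≡ 282^2 = 79524 ≡ 1654 (mod 7787)
4158^512 ≡ 1654^2 = 2735716 ≡ 2479 (mod 7787)
4158^1024 ≡ 2479^2 = 6145441 ≡ 1498 (mod 7787)
4158^2048 ≡ 1498^2 = 2244004 ≡ 1348 (mod 7787)
4158^3065 = 4158^2048 × 4158^512 × 4158^256 × 4158^128 × 4158^64 × 4158^32 × 4158^16 × 4158^8 × 4158^1 ≡ 1348 × 2479 × 1654 × 282 × 887 × 5586 × 211 × 6717 × 4158 (mod 7787).
Accumulate the product:
1348 × 2479 = 3341692 ≡ 1069
1069 × 1654 = 1768126 ≡ 477
477 × 282 = 134514 ≡ 2135
2135 × 887 = 1893745 ≡ 1504
1504 × 5586 = 8401344 ≡ 6958
6958 × 211 = 1468138 ≡ 4182
4182 × 6717 = 28090494 ≡ 2785
2785 × 4158 = 11580030 ≡ 761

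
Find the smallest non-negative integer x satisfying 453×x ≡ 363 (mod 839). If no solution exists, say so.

662

gcd(453, 839) = 1, so a unique solution mod 839 exists.
453⁻¹ ≡ 263 (mod 839).
x ≡ 263×363 ≡ 662 (mod 839).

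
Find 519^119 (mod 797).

119 in binary is 1110111, i.e. 119 = 64 + 32 + 16 + 4 + 2 + 1.
519^1 ≡ 519 (mod 797)
519^2 ≡ 519^2 = 269361 ≡ 772 (mod 797)
519^4 ≡ 772^2 = 595984 ≡ 625 (mod 797)
519^8 ≡ 625^2 = 390625 ≡ 95 (mod 797)
519^16 ≡ 95^2 = 9025 ≡ 258 (mod 797)
519^32 ≡ 258^2 = 66564 ≡ 413 (mod 797)
519^64 ≡ 413^2 = 170569 ≡ 11 (mod 797)
519^119 = 519^64 · 519^32 · 519^16 · 519^4 · 519^2 · 519^1 ≡ 11 · 413 · 258 · 625 · 772 · 519 (mod 797).
Accumulate the product:
11 · 413 = 4543 ≡ 558
558 · 258 = 143964 ≡ 504
504 · 625 = 315000 ≡ 185
185 · 772 = 142820 ≡ 157
157 · 519 = 81483 ≡ 189

189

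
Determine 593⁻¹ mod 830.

Apply the Euclidean algorithm and back-substitute:
830 = 1×593 + 237
593 = 2×237 + 119
237 = 1×119 + 118
119 = 1×118 + 1
118 = 118×1 + 0
gcd(593, 830) = 1, so the inverse exists.
Back-substitute for 1:
1 = 1×119 − 1×118
  = −1×237 + 2×119
  = 2×593 − 5×237
  = −5×830 + 7×593
So 593⁻¹ ≡ 7 (mod 830).

7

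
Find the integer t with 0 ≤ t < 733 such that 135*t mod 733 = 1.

By the extended Euclidean algorithm:
733 = 5*135 + 58
135 = 2*58 + 19
58 = 3*19 + 1
19 = 19*1 + 0
gcd(135, 733) = 1, so the inverse exists.
Back-substitute for 1:
1 = 1*58 − 3*19
  = −3*135 + 7*58
  = 7*733 − 38*135
So 135⁻¹ ≡ −38 ≡ 695 (mod 733).

695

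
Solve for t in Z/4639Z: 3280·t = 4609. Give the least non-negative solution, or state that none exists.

gcd(3280, 4639) = 1, so a unique solution mod 4639 exists.
3280⁻¹ ≡ 454 (mod 4639).
t ≡ 454·4609 ≡ 297 (mod 4639).

297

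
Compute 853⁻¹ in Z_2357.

Apply the Euclidean algorithm and back-substitute:
2357 = 2·853 + 651
853 = 1·651 + 202
651 = 3·202 + 45
202 = 4·45 + 22
45 = 2·22 + 1
22 = 22·1 + 0
gcd(853, 2357) = 1, so the inverse exists.
Bézout: 1 = 38·2357 − 105·853.
So 853⁻¹ ≡ −105 ≡ 2252 (mod 2357).

2252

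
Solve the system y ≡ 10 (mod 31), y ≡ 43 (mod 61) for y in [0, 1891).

165

31⁻¹ mod 61: 31×2 ≡ 1 (mod 61), so 31⁻¹ ≡ 2.
y = 10 + 31×((43 − 10)×2 mod 61) = 10 + 31×5 = 165.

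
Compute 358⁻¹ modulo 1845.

By the extended Euclidean algorithm:
1845 = 5*358 + 55
358 = 6*55 + 28
55 = 1*28 + 27
28 = 1*27 + 1
27 = 27*1 + 0
gcd(358, 1845) = 1, so the inverse exists.
Back-substitute for 1:
1 = 1*28 − 1*27
  = −1*55 + 2*28
  = 2*358 − 13*55
  = −13*1845 + 67*358
So 358⁻¹ ≡ 67 (mod 1845).

67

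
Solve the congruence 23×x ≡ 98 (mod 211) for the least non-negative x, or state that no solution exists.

96

gcd(23, 211) = 1, so a unique solution mod 211 exists.
23⁻¹ ≡ 156 (mod 211).
x ≡ 156×98 ≡ 96 (mod 211).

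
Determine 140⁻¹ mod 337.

65

By the extended Euclidean algorithm:
337 = 2×140 + 57
140 = 2×57 + 26
57 = 2×26 + 5
26 = 5×5 + 1
5 = 5×1 + 0
gcd(140, 337) = 1, so the inverse exists.
Back-substitute for 1:
1 = 1×26 − 5×5
  = −5×57 + 11×26
  = 11×140 − 27×57
  = −27×337 + 65×140
So 140⁻¹ ≡ 65 (mod 337).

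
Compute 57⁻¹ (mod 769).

By the extended Euclidean algorithm:
769 = 13·57 + 28
57 = 2·28 + 1
28 = 28·1 + 0
gcd(57, 769) = 1, so the inverse exists.
Bézout: 1 = −2·769 + 27·57.
So 57⁻¹ ≡ 27 (mod 769).

27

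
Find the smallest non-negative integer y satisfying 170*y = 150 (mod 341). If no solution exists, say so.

gcd(170, 341) = 1, so a unique solution mod 341 exists.
170⁻¹ ≡ 339 (mod 341).
y ≡ 339*150 ≡ 41 (mod 341).

41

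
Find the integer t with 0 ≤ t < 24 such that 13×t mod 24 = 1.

13

24 = 1·13 + 11
13 = 1·11 + 2
11 = 5·2 + 1
2 = 2·1 + 0
gcd(13, 24) = 1, so the inverse exists.
Back-substitute for 1:
1 = 1·11 − 5·2
  = −5·13 + 6·11
  = 6·24 − 11·13
So 13⁻¹ ≡ −11 ≡ 13 (mod 24).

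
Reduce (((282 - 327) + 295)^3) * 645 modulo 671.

240

282 - 327 = -45 ≡ 626 (mod 671)
626 + 295 = 921 ≡ 250 (mod 671)
(250)^3 ≡ 94 (mod 671)
94 * 645 = 60630 ≡ 240 (mod 671)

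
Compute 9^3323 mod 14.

11

9^1 ≡ 9 (mod 14)
9^2 ≡ 9^2 = 81 ≡ 11 (mod 14)
9^4 ≡ 11^2 = 121 ≡ 9 (mod 14)
9^8 ≡ 9^2 = 81 ≡ 11 (mod 14)
9^16 ≡ 11^2 = 121 ≡ 9 (mod 14)
9^32 ≡ 9^2 = 81 ≡ 11 (mod 14)
9^64 ≡ 11^2 = 121 ≡ 9 (mod 14)
9^128 ≡ 9^2 = 81 ≡ 11 (mod 14)
9^256 ≡ 11^2 = 121 ≡ 9 (mod 14)
9^512 ≡ 9^2 = 81 ≡ 11 (mod 14)
9^1024 ≡ 11^2 = 121 ≡ 9 (mod 14)
9^2048 ≡ 9^2 = 81 ≡ 11 (mod 14)
9^3323 = 9^2048 * 9^1024 * 9^128 * 9^64 * 9^32 * 9^16 * 9^8 * 9^2 * 9^1 ≡ 11 * 9 * 11 * 9 * 11 * 9 * 11 * 11 * 9 (mod 14).
Accumulate the product:
11 * 9 = 99 ≡ 1
1 * 11 = 11
11 * 9 = 99 ≡ 1
1 * 11 = 11
11 * 9 = 99 ≡ 1
1 * 11 = 11
11 * 11 = 121 ≡ 9
9 * 9 = 81 ≡ 11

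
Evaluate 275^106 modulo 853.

Compute successive squares:
106 in binary is 1101010, i.e. 106 = 64 + 32 + 8 + 2.
275^1 ≡ 275 (mod 853)
275^2 ≡ 275^2 = 75625 ≡ 561 (mod 853)
275^4 ≡ 561^2 = 314721 ≡ 817 (mod 853)
275^8 ≡ 817^2 = 667489 ≡ 443 (mod 853)
275^16 ≡ 443^2 = 196249 ≡ 59 (mod 853)
275^32 ≡ 59^2 = 3481 ≡ 69 (mod 853)
275^64 ≡ 69^2 = 4761 ≡ 496 (mod 853)
275^106 = 275^64 * 275^32 * 275^8 * 275^2 ≡ 496 * 69 * 443 * 561 (mod 853).
Accumulate the product:
496 * 69 = 34224 ≡ 104
104 * 443 = 46072 ≡ 10
10 * 561 = 5610 ≡ 492

492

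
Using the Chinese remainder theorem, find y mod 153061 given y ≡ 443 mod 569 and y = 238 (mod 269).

125054

569⁻¹ mod 269: 569·243 ≡ 1 (mod 269), so 569⁻¹ ≡ 243.
y = 443 + 569·((238 − 443)·243 mod 269) = 443 + 569·219 = 125054.
Check: 125054 mod 569 = 443, 125054 mod 269 = 238. ✓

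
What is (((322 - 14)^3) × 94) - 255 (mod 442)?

322 - 14 = 308
(308)^3 ≡ 144 (mod 442)
144 × 94 = 13536 ≡ 276 (mod 442)
276 - 255 = 21

21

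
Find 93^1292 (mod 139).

93^1 ≡ 93 (mod 139)
93^2 ≡ 93^2 = 8649 ≡ 31 (mod 139)
93^4 ≡ 31^2 = 961 ≡ 127 (mod 139)
93^8 ≡ 127^2 = 16129 ≡ 5 (mod 139)
93^16 ≡ 5^2 = 25 (mod 139)
93^32 ≡ 25^2 = 625 ≡ 69 (mod 139)
93^64 ≡ 69^2 = 4761 ≡ 35 (mod 139)
93^128 ≡ 35^2 = 1225 ≡ 113 (mod 139)
93^256 ≡ 113^2 = 12769 ≡ 120 (mod 139)
93^512 ≡ 120^2 = 14400 ≡ 83 (mod 139)
93^1024 ≡ 83^2 = 6889 ≡ 78 (mod 139)
93^1292 = 93^1024 · 93^256 · 93^8 · 93^4 ≡ 78 · 120 · 5 · 127 (mod 139).
Accumulate the product:
78 · 120 = 9360 ≡ 47
47 · 5 = 235 ≡ 96
96 · 127 = 12192 ≡ 99

99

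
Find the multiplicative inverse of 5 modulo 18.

Run the extended Euclidean algorithm:
18 = 3*5 + 3
5 = 1*3 + 2
3 = 1*2 + 1
2 = 2*1 + 0
gcd(5, 18) = 1, so the inverse exists.
Bézout: 1 = 2*18 − 7*5.
So 5⁻¹ ≡ −7 ≡ 11 (mod 18).

11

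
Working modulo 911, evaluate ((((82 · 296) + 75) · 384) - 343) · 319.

82 · 296 = 24272 ≡ 586 (mod 911)
586 + 75 = 661
661 · 384 = 253824 ≡ 566 (mod 911)
566 - 343 = 223
223 · 319 = 71137 ≡ 79 (mod 911)

79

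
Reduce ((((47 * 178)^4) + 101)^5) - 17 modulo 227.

47 * 178 = 8366 ≡ 194 (mod 227)
(194)^4 ≡ 73 (mod 227)
73 + 101 = 174
(174)^5 ≡ 24 (mod 227)
24 - 17 = 7

7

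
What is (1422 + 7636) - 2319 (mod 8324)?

1422 + 7636 = 9058 ≡ 734 (mod 8324)
734 - 2319 = -1585 ≡ 6739 (mod 8324)

6739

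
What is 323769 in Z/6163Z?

3293

323769 = 52*6163 + 3293, so 323769 ≡ 3293 (mod 6163).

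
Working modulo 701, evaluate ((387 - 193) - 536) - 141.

218

387 - 193 = 194
194 - 536 = -342 ≡ 359 (mod 701)
359 - 141 = 218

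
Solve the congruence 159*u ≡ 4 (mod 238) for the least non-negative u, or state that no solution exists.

12

gcd(159, 238) = 1, so a unique solution mod 238 exists.
159⁻¹ ≡ 3 (mod 238).
u ≡ 3*4 ≡ 12 (mod 238).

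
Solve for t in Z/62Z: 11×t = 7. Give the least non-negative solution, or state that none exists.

57

gcd(11, 62) = 1, so a unique solution mod 62 exists.
11⁻¹ ≡ 17 (mod 62).
t ≡ 17×7 ≡ 57 (mod 62).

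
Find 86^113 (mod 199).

86^1 ≡ 86 (mod 199)
86^2 ≡ 86^2 = 7396 ≡ 33 (mod 199)
86^4 ≡ 33^2 = 1089 ≡ 94 (mod 199)
86^8 ≡ 94^2 = 8836 ≡ 80 (mod 199)
86^16 ≡ 80^2 = 6400 ≡ 32 (mod 199)
86^32 ≡ 32^2 = 1024 ≡ 29 (mod 199)
86^64 ≡ 29^2 = 841 ≡ 45 (mod 199)
86^113 = 86^64 * 86^32 * 86^16 * 86^1 ≡ 45 * 29 * 32 * 86 (mod 199).
Accumulate the product:
45 * 29 = 1305 ≡ 111
111 * 32 = 3552 ≡ 169
169 * 86 = 14534 ≡ 7

7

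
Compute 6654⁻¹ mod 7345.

Apply the Euclidean algorithm and back-substitute:
7345 = 1×6654 + 691
6654 = 9×691 + 435
691 = 1×435 + 256
435 = 1×256 + 179
256 = 1×179 + 77
179 = 2×77 + 25
77 = 3×25 + 2
25 = 12×2 + 1
2 = 2×1 + 0
gcd(6654, 7345) = 1, so the inverse exists.
Back-substitute for 1:
1 = 1×25 − 12×2
  = −12×77 + 37×25
  = 37×179 − 86×77
  = −86×256 + 123×179
  = 123×435 − 209×256
  = −209×691 + 332×435
  = 332×6654 − 3197×691
  = −3197×7345 + 3529×6654
So 6654⁻¹ ≡ 3529 (mod 7345).

3529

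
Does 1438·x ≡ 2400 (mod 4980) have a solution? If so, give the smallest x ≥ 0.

1380

gcd(1438, 4980) = 2, and 2 | 2400, so solutions exist.
Divide through by 2: 719·x ≡ 1200 (mod 2490).
719⁻¹ ≡ 329 (mod 2490).
x ≡ 329·1200 ≡ 1380 (mod 2490).
The smallest non-negative solution is x = 1380.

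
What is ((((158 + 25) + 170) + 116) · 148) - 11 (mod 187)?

24

158 + 25 = 183
183 + 170 = 353 ≡ 166 (mod 187)
166 + 116 = 282 ≡ 95 (mod 187)
95 · 148 = 14060 ≡ 35 (mod 187)
35 - 11 = 24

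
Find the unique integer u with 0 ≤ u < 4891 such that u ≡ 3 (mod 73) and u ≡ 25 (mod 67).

73⁻¹ mod 67: 73*56 ≡ 1 (mod 67), so 73⁻¹ ≡ 56.
u = 3 + 73*((25 − 3)*56 mod 67) = 3 + 73*26 = 1901.
Check: 1901 mod 73 = 3, 1901 mod 67 = 25. ✓

1901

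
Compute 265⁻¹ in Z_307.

95

Run the extended Euclidean algorithm:
307 = 1·265 + 42
265 = 6·42 + 13
42 = 3·13 + 3
13 = 4·3 + 1
3 = 3·1 + 0
gcd(265, 307) = 1, so the inverse exists.
Bézout: 1 = −82·307 + 95·265.
So 265⁻¹ ≡ 95 (mod 307).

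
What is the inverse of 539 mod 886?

503

By the extended Euclidean algorithm:
886 = 1·539 + 347
539 = 1·347 + 192
347 = 1·192 + 155
192 = 1·155 + 37
155 = 4·37 + 7
37 = 5·7 + 2
7 = 3·2 + 1
2 = 2·1 + 0
gcd(539, 886) = 1, so the inverse exists.
Bézout: 1 = 233·886 − 383·539.
So 539⁻¹ ≡ −383 ≡ 503 (mod 886).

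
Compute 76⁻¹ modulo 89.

Apply the Euclidean algorithm and back-substitute:
89 = 1·76 + 13
76 = 5·13 + 11
13 = 1·11 + 2
11 = 5·2 + 1
2 = 2·1 + 0
gcd(76, 89) = 1, so the inverse exists.
Back-substitute for 1:
1 = 1·11 − 5·2
  = −5·13 + 6·11
  = 6·76 − 35·13
  = −35·89 + 41·76
So 76⁻¹ ≡ 41 (mod 89).

41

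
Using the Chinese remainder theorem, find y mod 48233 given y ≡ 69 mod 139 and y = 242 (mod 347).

23838

139⁻¹ mod 347: 139*5 ≡ 1 (mod 347), so 139⁻¹ ≡ 5.
y = 69 + 139*((242 − 69)*5 mod 347) = 69 + 139*171 = 23838.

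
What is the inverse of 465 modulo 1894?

1894 = 4×465 + 34
465 = 13×34 + 23
34 = 1×23 + 11
23 = 2×11 + 1
11 = 11×1 + 0
gcd(465, 1894) = 1, so the inverse exists.
Bézout: 1 = −41×1894 + 167×465.
So 465⁻¹ ≡ 167 (mod 1894).

167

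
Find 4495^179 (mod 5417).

2765

179 in binary is 10110011, i.e. 179 = 128 + 32 + 16 + 2 + 1.
4495^1 ≡ 4495 (mod 5417)
4495^2 ≡ 4495^2 = 20205025 ≡ 5032 (mod 5417)
4495^4 ≡ 5032^2 = 25321024 ≡ 1966 (mod 5417)
4495^8 ≡ 1966^2 = 3865156 ≡ 2835 (mod 5417)
4495^16 ≡ 2835^2 = 8037225 ≡ 3814 (mod 5417)
4495^32 ≡ 3814^2 = 14546596 ≡ 1951 (mod 5417)
4495^64 ≡ 1951^2 = 3806401 ≡ 3667 (mod 5417)
4495^128 ≡ 3667^2 = 13446889 ≡ 1895 (mod 5417)
4495^179 = 4495^128 · 4495^32 · 4495^16 · 4495^2 · 4495^1 ≡ 1895 · 1951 · 3814 · 5032 · 4495 (mod 5417).
Accumulate the product:
1895 · 1951 = 3697145 ≡ 2751
2751 · 3814 = 10492314 ≡ 5002
5002 · 5032 = 25170064 ≡ 2682
2682 · 4495 = 12055590 ≡ 2765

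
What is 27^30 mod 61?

1

Compute successive squares:
27^1 ≡ 27 (mod 61)
27^2 ≡ 27^2 = 729 ≡ 58 (mod 61)
27^4 ≡ 58^2 = 3364 ≡ 9 (mod 61)
27^8 ≡ 9^2 = 81 ≡ 20 (mod 61)
27^16 ≡ 20^2 = 400 ≡ 34 (mod 61)
27^30 = 27^16 · 27^8 · 27^4 · 27^2 ≡ 34 · 20 · 9 · 58 (mod 61).
Accumulate the product:
34 · 20 = 680 ≡ 9
9 · 9 = 81 ≡ 20
20 · 58 = 1160 ≡ 1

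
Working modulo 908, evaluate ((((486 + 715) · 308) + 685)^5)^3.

486 + 715 = 1201 ≡ 293 (mod 908)
293 · 308 = 90244 ≡ 352 (mod 908)
352 + 685 = 1037 ≡ 129 (mod 908)
(129)^5 ≡ 813 (mod 908)
(813)^3 ≡ 685 (mod 908)

685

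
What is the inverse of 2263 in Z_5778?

5778 = 2×2263 + 1252
2263 = 1×1252 + 1011
1252 = 1×1011 + 241
1011 = 4×241 + 47
241 = 5×47 + 6
47 = 7×6 + 5
6 = 1×5 + 1
5 = 5×1 + 0
gcd(2263, 5778) = 1, so the inverse exists.
Back-substitute for 1:
1 = 1×6 − 1×5
  = −1×47 + 8×6
  = 8×241 − 41×47
  = −41×1011 + 172×241
  = 172×1252 − 213×1011
  = −213×2263 + 385×1252
  = 385×5778 − 983×2263
So 2263⁻¹ ≡ −983 ≡ 4795 (mod 5778).

4795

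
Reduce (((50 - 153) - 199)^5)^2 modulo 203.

57

50 - 153 = -103 ≡ 100 (mod 203)
100 - 199 = -99 ≡ 104 (mod 203)
(104)^5 ≡ 104 (mod 203)
(104)^2 ≡ 57 (mod 203)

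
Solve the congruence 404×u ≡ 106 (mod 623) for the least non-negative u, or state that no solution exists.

577

gcd(404, 623) = 1, so a unique solution mod 623 exists.
404⁻¹ ≡ 458 (mod 623).
u ≡ 458×106 ≡ 577 (mod 623).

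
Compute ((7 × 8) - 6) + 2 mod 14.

7 × 8 = 56 ≡ 0 (mod 14)
0 - 6 = -6 ≡ 8 (mod 14)
8 + 2 = 10

10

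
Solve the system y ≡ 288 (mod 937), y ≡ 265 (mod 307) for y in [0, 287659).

232664

937⁻¹ mod 307: 937·96 ≡ 1 (mod 307), so 937⁻¹ ≡ 96.
y = 288 + 937·((265 − 288)·96 mod 307) = 288 + 937·248 = 232664.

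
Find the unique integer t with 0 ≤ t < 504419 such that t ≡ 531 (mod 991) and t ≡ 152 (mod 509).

145217

991⁻¹ mod 509: 991·377 ≡ 1 (mod 509), so 991⁻¹ ≡ 377.
t = 531 + 991·((152 − 531)·377 mod 509) = 531 + 991·146 = 145217.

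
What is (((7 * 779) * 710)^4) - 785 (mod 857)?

597

7 * 779 = 5453 ≡ 311 (mod 857)
311 * 710 = 220810 ≡ 561 (mod 857)
(561)^4 ≡ 525 (mod 857)
525 - 785 = -260 ≡ 597 (mod 857)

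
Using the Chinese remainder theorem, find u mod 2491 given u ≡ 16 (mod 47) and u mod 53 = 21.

47⁻¹ mod 53: 47·44 ≡ 1 (mod 53), so 47⁻¹ ≡ 44.
u = 16 + 47·((21 − 16)·44 mod 53) = 16 + 47·8 = 392.

392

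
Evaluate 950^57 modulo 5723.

4022

By square-and-multiply:
950^1 ≡ 950 (mod 5723)
950^2 ≡ 950^2 = 902500 ≡ 3989 (mod 5723)
950^4 ≡ 3989^2 = 15912121 ≡ 2181 (mod 5723)
950^8 ≡ 2181^2 = 4756761 ≡ 948 (mod 5723)
950^16 ≡ 948^2 = 898704 ≡ 193 (mod 5723)
950^32 ≡ 193^2 = 37249 ≡ 2911 (mod 5723)
950^57 = 950^32 × 950^16 × 950^8 × 950^1 ≡ 2911 × 193 × 948 × 950 (mod 5723).
Accumulate the product:
2911 × 193 = 561823 ≡ 969
969 × 948 = 918612 ≡ 2932
2932 × 950 = 2785400 ≡ 4022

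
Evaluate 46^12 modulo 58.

12 in binary is 1100, i.e. 12 = 8 + 4.
46^1 ≡ 46 (mod 58)
46^2 ≡ 46^2 = 2116 ≡ 28 (mod 58)
46^4 ≡ 28^2 = 784 ≡ 30 (mod 58)
46^8 ≡ 30^2 = 900 ≡ 30 (mod 58)
46^12 = 46^8 * 46^4 ≡ 30 * 30 (mod 58).
30 * 30 = 900 ≡ 30 (mod 58).

30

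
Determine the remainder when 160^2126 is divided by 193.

169

Using repeated squaring:
2126 in binary is 100001001110, i.e. 2126 = 2048 + 64 + 8 + 4 + 2.
160^1 ≡ 160 (mod 193)
160^2 ≡ 160^2 = 25600 ≡ 124 (mod 193)
160^4 ≡ 124^2 = 15376 ≡ 129 (mod 193)
160^8 ≡ 129^2 = 16641 ≡ 43 (mod 193)
160^16 ≡ 43^2 = 1849 ≡ 112 (mod 193)
160^32 ≡ 112^2 = 12544 ≡ 192 (mod 193)
160^64 ≡ 192^2 = 36864 ≡ 1 (mod 193)
160^128 ≡ 1^2 = 1 (mod 193)
160^256 ≡ 1^2 = 1 (mod 193)
160^512 ≡ 1^2 = 1 (mod 193)
160^1024 ≡ 1^2 = 1 (mod 193)
160^2048 ≡ 1^2 = 1 (mod 193)
160^2126 = 160^2048 × 160^64 × 160^8 × 160^4 × 160^2 ≡ 1 × 1 × 43 × 129 × 124 (mod 193).
Accumulate the product:
1 × 1 = 1
1 × 43 = 43
43 × 129 = 5547 ≡ 143
143 × 124 = 17732 ≡ 169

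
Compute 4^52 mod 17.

1

4^1 ≡ 4 (mod 17)
4^2 ≡ 4^2 = 16 (mod 17)
4^4 ≡ 16^2 = 256 ≡ 1 (mod 17)
4^8 ≡ 1^2 = 1 (mod 17)
4^16 ≡ 1^2 = 1 (mod 17)
4^32 ≡ 1^2 = 1 (mod 17)
4^52 = 4^32 · 4^16 · 4^4 ≡ 1 · 1 · 1 (mod 17).
Accumulate the product:
1 · 1 = 1
1 · 1 = 1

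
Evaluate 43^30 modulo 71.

20

30 in binary is 11110, i.e. 30 = 16 + 8 + 4 + 2.
43^1 ≡ 43 (mod 71)
43^2 ≡ 43^2 = 1849 ≡ 3 (mod 71)
43^4 ≡ 3^2 = 9 (mod 71)
43^8 ≡ 9^2 = 81 ≡ 10 (mod 71)
43^16 ≡ 10^2 = 100 ≡ 29 (mod 71)
43^30 = 43^16 * 43^8 * 43^4 * 43^2 ≡ 29 * 10 * 9 * 3 (mod 71).
Accumulate the product:
29 * 10 = 290 ≡ 6
6 * 9 = 54
54 * 3 = 162 ≡ 20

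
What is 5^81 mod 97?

By square-and-multiply:
5^1 ≡ 5 (mod 97)
5^2 ≡ 5^2 = 25 (mod 97)
5^4 ≡ 25^2 = 625 ≡ 43 (mod 97)
5^8 ≡ 43^2 = 1849 ≡ 6 (mod 97)
5^16 ≡ 6^2 = 36 (mod 97)
5^32 ≡ 36^2 = 1296 ≡ 35 (mod 97)
5^64 ≡ 35^2 = 1225 ≡ 61 (mod 97)
5^81 = 5^64 × 5^16 × 5^1 ≡ 61 × 36 × 5 (mod 97).
Accumulate the product:
61 × 36 = 2196 ≡ 62
62 × 5 = 310 ≡ 19

19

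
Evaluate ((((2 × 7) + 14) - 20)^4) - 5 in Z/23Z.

2 × 7 = 14
14 + 14 = 28 ≡ 5 (mod 23)
5 - 20 = -15 ≡ 8 (mod 23)
(8)^4 ≡ 2 (mod 23)
2 - 5 = -3 ≡ 20 (mod 23)

20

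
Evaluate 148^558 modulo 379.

558 in binary is 1000101110, i.e. 558 = 512 + 32 + 8 + 4 + 2.
148^1 ≡ 148 (mod 379)
148^2 ≡ 148^2 = 21904 ≡ 301 (mod 379)
148^4 ≡ 301^2 = 90601 ≡ 20 (mod 379)
148^8 ≡ 20^2 = 400 ≡ 21 (mod 379)
148^16 ≡ 21^2 = 441 ≡ 62 (mod 379)
148^32 ≡ 62^2 = 3844 ≡ 54 (mod 379)
148^64 ≡ 54^2 = 2916 ≡ 263 (mod 379)
148^128 ≡ 263^2 = 69169 ≡ 191 (mod 379)
148^256 ≡ 191^2 = 36481 ≡ 97 (mod 379)
148^512 ≡ 97^2 = 9409 ≡ 313 (mod 379)
148^558 = 148^512 * 148^32 * 148^8 * 148^4 * 148^2 ≡ 313 * 54 * 21 * 20 * 301 (mod 379).
Accumulate the product:
313 * 54 = 16902 ≡ 226
226 * 21 = 4746 ≡ 198
198 * 20 = 3960 ≡ 170
170 * 301 = 51170 ≡ 5

5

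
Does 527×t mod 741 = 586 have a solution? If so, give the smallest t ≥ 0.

392

gcd(527, 741) = 1, so a unique solution mod 741 exists.
527⁻¹ ≡ 509 (mod 741).
t ≡ 509×586 ≡ 392 (mod 741).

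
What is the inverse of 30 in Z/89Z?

Apply the Euclidean algorithm and back-substitute:
89 = 2·30 + 29
30 = 1·29 + 1
29 = 29·1 + 0
gcd(30, 89) = 1, so the inverse exists.
Bézout: 1 = −1·89 + 3·30.
So 30⁻¹ ≡ 3 (mod 89).

3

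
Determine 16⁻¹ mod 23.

Run the extended Euclidean algorithm:
23 = 1*16 + 7
16 = 2*7 + 2
7 = 3*2 + 1
2 = 2*1 + 0
gcd(16, 23) = 1, so the inverse exists.
Bézout: 1 = 7*23 − 10*16.
So 16⁻¹ ≡ −10 ≡ 13 (mod 23).

13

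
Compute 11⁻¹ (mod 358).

By the extended Euclidean algorithm:
358 = 32×11 + 6
11 = 1×6 + 5
6 = 1×5 + 1
5 = 5×1 + 0
gcd(11, 358) = 1, so the inverse exists.
Bézout: 1 = 2×358 − 65×11.
So 11⁻¹ ≡ −65 ≡ 293 (mod 358).

293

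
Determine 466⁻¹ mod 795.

By the extended Euclidean algorithm:
795 = 1·466 + 329
466 = 1·329 + 137
329 = 2·137 + 55
137 = 2·55 + 27
55 = 2·27 + 1
27 = 27·1 + 0
gcd(466, 795) = 1, so the inverse exists.
Bézout: 1 = 17·795 − 29·466.
So 466⁻¹ ≡ −29 ≡ 766 (mod 795).

766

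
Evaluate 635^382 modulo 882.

Compute successive squares:
635^1 ≡ 635 (mod 882)
635^2 ≡ 635^2 = 403225 ≡ 151 (mod 882)
635^4 ≡ 151^2 = 22801 ≡ 751 (mod 882)
635^8 ≡ 751^2 = 564001 ≡ 403 (mod 882)
635^16 ≡ 403^2 = 162409 ≡ 121 (mod 882)
635^32 ≡ 121^2 = 14641 ≡ 529 (mod 882)
635^64 ≡ 529^2 = 279841 ≡ 247 (mod 882)
635^128 ≡ 247^2 = 61009 ≡ 151 (mod 882)
635^256 ≡ 151^2 = 22801 ≡ 751 (mod 882)
635^382 = 635^256 * 635^64 * 635^32 * 635^16 * 635^8 * 635^4 * 635^2 ≡ 751 * 247 * 529 * 121 * 403 * 751 * 151 (mod 882).
Accumulate the product:
751 * 247 = 185497 ≡ 277
277 * 529 = 146533 ≡ 121
121 * 121 = 14641 ≡ 529
529 * 403 = 213187 ≡ 625
625 * 751 = 469375 ≡ 151
151 * 151 = 22801 ≡ 751

751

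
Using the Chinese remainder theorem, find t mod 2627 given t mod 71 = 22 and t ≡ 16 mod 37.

71⁻¹ mod 37: 71×12 ≡ 1 (mod 37), so 71⁻¹ ≡ 12.
t = 22 + 71×((16 − 22)×12 mod 37) = 22 + 71×2 = 164.

164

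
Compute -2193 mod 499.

302

-2193 = -5·499 + 302, so -2193 ≡ 302 (mod 499).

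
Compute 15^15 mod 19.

Compute successive squares:
15^1 ≡ 15 (mod 19)
15^2 ≡ 15^2 = 225 ≡ 16 (mod 19)
15^4 ≡ 16^2 = 256 ≡ 9 (mod 19)
15^8 ≡ 9^2 = 81 ≡ 5 (mod 19)
15^15 = 15^8 × 15^4 × 15^2 × 15^1 ≡ 5 × 9 × 16 × 15 (mod 19).
Accumulate the product:
5 × 9 = 45 ≡ 7
7 × 16 = 112 ≡ 17
17 × 15 = 255 ≡ 8

8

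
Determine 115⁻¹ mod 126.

103

126 = 1×115 + 11
115 = 10×11 + 5
11 = 2×5 + 1
5 = 5×1 + 0
gcd(115, 126) = 1, so the inverse exists.
Bézout: 1 = 21×126 − 23×115.
So 115⁻¹ ≡ −23 ≡ 103 (mod 126).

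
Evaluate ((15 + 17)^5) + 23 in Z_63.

25

15 + 17 = 32
(32)^5 ≡ 2 (mod 63)
2 + 23 = 25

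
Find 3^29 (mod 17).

By square-and-multiply:
3^1 ≡ 3 (mod 17)
3^2 ≡ 3^2 = 9 (mod 17)
3^4 ≡ 9^2 = 81 ≡ 13 (mod 17)
3^8 ≡ 13^2 = 169 ≡ 16 (mod 17)
3^16 ≡ 16^2 = 256 ≡ 1 (mod 17)
3^29 = 3^16 · 3^8 · 3^4 · 3^1 ≡ 1 · 16 · 13 · 3 (mod 17).
Accumulate the product:
1 · 16 = 16
16 · 13 = 208 ≡ 4
4 · 3 = 12

12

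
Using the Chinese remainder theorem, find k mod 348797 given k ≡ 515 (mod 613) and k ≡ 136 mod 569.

613⁻¹ mod 569: 613×194 ≡ 1 (mod 569), so 613⁻¹ ≡ 194.
k = 515 + 613×((136 − 515)×194 mod 569) = 515 + 613×444 = 272687.

272687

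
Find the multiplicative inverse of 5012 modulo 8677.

8677 = 1*5012 + 3665
5012 = 1*3665 + 1347
3665 = 2*1347 + 971
1347 = 1*971 + 376
971 = 2*376 + 219
376 = 1*219 + 157
219 = 1*157 + 62
157 = 2*62 + 33
62 = 1*33 + 29
33 = 1*29 + 4
29 = 7*4 + 1
4 = 4*1 + 0
gcd(5012, 8677) = 1, so the inverse exists.
Bézout: 1 = 1213*8677 − 2100*5012.
So 5012⁻¹ ≡ −2100 ≡ 6577 (mod 8677).

6577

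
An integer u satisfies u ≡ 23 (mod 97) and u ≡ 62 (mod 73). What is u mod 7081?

2836

97⁻¹ mod 73: 97·70 ≡ 1 (mod 73), so 97⁻¹ ≡ 70.
u = 23 + 97·((62 − 23)·70 mod 73) = 23 + 97·29 = 2836.
Check: 2836 mod 97 = 23, 2836 mod 73 = 62. ✓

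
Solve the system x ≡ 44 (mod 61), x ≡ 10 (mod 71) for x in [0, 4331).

61⁻¹ mod 71: 61·7 ≡ 1 (mod 71), so 61⁻¹ ≡ 7.
x = 44 + 61·((10 − 44)·7 mod 71) = 44 + 61·46 = 2850.

2850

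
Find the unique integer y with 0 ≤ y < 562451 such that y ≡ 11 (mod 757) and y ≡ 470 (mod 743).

757⁻¹ mod 743: 757·690 ≡ 1 (mod 743), so 757⁻¹ ≡ 690.
y = 11 + 757·((470 − 11)·690 mod 743) = 11 + 757·192 = 145355.
Check: 145355 mod 757 = 11, 145355 mod 743 = 470. ✓

145355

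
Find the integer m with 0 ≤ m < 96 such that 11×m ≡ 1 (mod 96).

35

Run the extended Euclidean algorithm:
96 = 8*11 + 8
11 = 1*8 + 3
8 = 2*3 + 2
3 = 1*2 + 1
2 = 2*1 + 0
gcd(11, 96) = 1, so the inverse exists.
Back-substitute for 1:
1 = 1*3 − 1*2
  = −1*8 + 3*3
  = 3*11 − 4*8
  = −4*96 + 35*11
So 11⁻¹ ≡ 35 (mod 96).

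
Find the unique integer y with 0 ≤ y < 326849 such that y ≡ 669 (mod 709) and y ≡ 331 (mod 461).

276470

709⁻¹ mod 461: 709·303 ≡ 1 (mod 461), so 709⁻¹ ≡ 303.
y = 669 + 709·((331 − 669)·303 mod 461) = 669 + 709·389 = 276470.
Check: 276470 mod 709 = 669, 276470 mod 461 = 331. ✓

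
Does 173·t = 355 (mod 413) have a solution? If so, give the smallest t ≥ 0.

162

gcd(173, 413) = 1, so a unique solution mod 413 exists.
173⁻¹ ≡ 339 (mod 413).
t ≡ 339·355 ≡ 162 (mod 413).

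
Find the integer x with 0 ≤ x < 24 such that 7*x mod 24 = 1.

By the extended Euclidean algorithm:
24 = 3×7 + 3
7 = 2×3 + 1
3 = 3×1 + 0
gcd(7, 24) = 1, so the inverse exists.
Back-substitute for 1:
1 = 1×7 − 2×3
  = −2×24 + 7×7
So 7⁻¹ ≡ 7 (mod 24).

7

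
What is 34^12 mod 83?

10

Using repeated squaring:
12 in binary is 1100, i.e. 12 = 8 + 4.
34^1 ≡ 34 (mod 83)
34^2 ≡ 34^2 = 1156 ≡ 77 (mod 83)
34^4 ≡ 77^2 = 5929 ≡ 36 (mod 83)
34^8 ≡ 36^2 = 1296 ≡ 51 (mod 83)
34^12 = 34^8 · 34^4 ≡ 51 · 36 (mod 83).
51 · 36 = 1836 ≡ 10 (mod 83).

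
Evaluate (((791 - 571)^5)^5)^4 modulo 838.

468

791 - 571 = 220
(220)^5 ≡ 370 (mod 838)
(370)^5 ≡ 724 (mod 838)
(724)^4 ≡ 468 (mod 838)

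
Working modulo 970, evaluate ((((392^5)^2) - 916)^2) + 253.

(392)^5 ≡ 442 (mod 970)
(442)^2 ≡ 394 (mod 970)
394 - 916 = -522 ≡ 448 (mod 970)
(448)^2 ≡ 884 (mod 970)
884 + 253 = 1137 ≡ 167 (mod 970)

167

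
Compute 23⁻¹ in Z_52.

43

52 = 2×23 + 6
23 = 3×6 + 5
6 = 1×5 + 1
5 = 5×1 + 0
gcd(23, 52) = 1, so the inverse exists.
Bézout: 1 = 4×52 − 9×23.
So 23⁻¹ ≡ −9 ≡ 43 (mod 52).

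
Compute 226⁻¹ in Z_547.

380

547 = 2*226 + 95
226 = 2*95 + 36
95 = 2*36 + 23
36 = 1*23 + 13
23 = 1*13 + 10
13 = 1*10 + 3
10 = 3*3 + 1
3 = 3*1 + 0
gcd(226, 547) = 1, so the inverse exists.
Back-substitute for 1:
1 = 1*10 − 3*3
  = −3*13 + 4*10
  = 4*23 − 7*13
  = −7*36 + 11*23
  = 11*95 − 29*36
  = −29*226 + 69*95
  = 69*547 − 167*226
So 226⁻¹ ≡ −167 ≡ 380 (mod 547).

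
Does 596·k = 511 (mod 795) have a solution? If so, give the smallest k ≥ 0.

341

gcd(596, 795) = 1, so a unique solution mod 795 exists.
596⁻¹ ≡ 791 (mod 795).
k ≡ 791·511 ≡ 341 (mod 795).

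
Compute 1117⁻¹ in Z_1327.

Apply the Euclidean algorithm and back-substitute:
1327 = 1*1117 + 210
1117 = 5*210 + 67
210 = 3*67 + 9
67 = 7*9 + 4
9 = 2*4 + 1
4 = 4*1 + 0
gcd(1117, 1327) = 1, so the inverse exists.
Bézout: 1 = 250*1327 − 297*1117.
So 1117⁻¹ ≡ −297 ≡ 1030 (mod 1327).

1030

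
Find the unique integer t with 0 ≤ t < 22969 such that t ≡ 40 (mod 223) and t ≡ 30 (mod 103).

13420

223⁻¹ mod 103: 223×97 ≡ 1 (mod 103), so 223⁻¹ ≡ 97.
t = 40 + 223×((30 − 40)×97 mod 103) = 40 + 223×60 = 13420.
Check: 13420 mod 223 = 40, 13420 mod 103 = 30. ✓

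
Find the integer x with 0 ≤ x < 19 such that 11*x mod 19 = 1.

7

Apply the Euclidean algorithm and back-substitute:
19 = 1*11 + 8
11 = 1*8 + 3
8 = 2*3 + 2
3 = 1*2 + 1
2 = 2*1 + 0
gcd(11, 19) = 1, so the inverse exists.
Back-substitute for 1:
1 = 1*3 − 1*2
  = −1*8 + 3*3
  = 3*11 − 4*8
  = −4*19 + 7*11
So 11⁻¹ ≡ 7 (mod 19).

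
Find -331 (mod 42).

-331 = -8*42 + 5, so -331 ≡ 5 (mod 42).

5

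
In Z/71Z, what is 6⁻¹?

Run the extended Euclidean algorithm:
71 = 11×6 + 5
6 = 1×5 + 1
5 = 5×1 + 0
gcd(6, 71) = 1, so the inverse exists.
Back-substitute for 1:
1 = 1×6 − 1×5
  = −1×71 + 12×6
So 6⁻¹ ≡ 12 (mod 71).

12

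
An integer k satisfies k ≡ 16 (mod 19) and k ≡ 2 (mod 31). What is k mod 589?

529

19⁻¹ mod 31: 19×18 ≡ 1 (mod 31), so 19⁻¹ ≡ 18.
k = 16 + 19×((2 − 16)×18 mod 31) = 16 + 19×27 = 529.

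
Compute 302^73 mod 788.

By square-and-multiply:
73 in binary is 1001001, i.e. 73 = 64 + 8 + 1.
302^1 ≡ 302 (mod 788)
302^2 ≡ 302^2 = 91204 ≡ 584 (mod 788)
302^4 ≡ 584^2 = 341056 ≡ 640 (mod 788)
302^8 ≡ 640^2 = 409600 ≡ 628 (mod 788)
302^16 ≡ 628^2 = 394384 ≡ 384 (mod 788)
302^32 ≡ 384^2 = 147456 ≡ 100 (mod 788)
302^64 ≡ 100^2 = 10000 ≡ 544 (mod 788)
302^73 = 302^64 · 302^8 · 302^1 ≡ 544 · 628 · 302 (mod 788).
Accumulate the product:
544 · 628 = 341632 ≡ 428
428 · 302 = 129256 ≡ 24

24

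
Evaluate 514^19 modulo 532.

Using repeated squaring:
514^1 ≡ 514 (mod 532)
514^2 ≡ 514^2 = 264196 ≡ 324 (mod 532)
514^4 ≡ 324^2 = 104976 ≡ 172 (mod 532)
514^8 ≡ 172^2 = 29584 ≡ 324 (mod 532)
514^16 ≡ 324^2 = 104976 ≡ 172 (mod 532)
514^19 = 514^16 * 514^2 * 514^1 ≡ 172 * 324 * 514 (mod 532).
Accumulate the product:
172 * 324 = 55728 ≡ 400
400 * 514 = 205600 ≡ 248

248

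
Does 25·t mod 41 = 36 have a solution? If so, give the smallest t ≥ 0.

8

gcd(25, 41) = 1, so a unique solution mod 41 exists.
25⁻¹ ≡ 23 (mod 41).
t ≡ 23·36 ≡ 8 (mod 41).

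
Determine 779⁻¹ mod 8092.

Apply the Euclidean algorithm and back-substitute:
8092 = 10×779 + 302
779 = 2×302 + 175
302 = 1×175 + 127
175 = 1×127 + 48
127 = 2×48 + 31
48 = 1×31 + 17
31 = 1×17 + 14
17 = 1×14 + 3
14 = 4×3 + 2
3 = 1×2 + 1
2 = 2×1 + 0
gcd(779, 8092) = 1, so the inverse exists.
Bézout: 1 = −276×8092 + 2867×779.
So 779⁻¹ ≡ 2867 (mod 8092).

2867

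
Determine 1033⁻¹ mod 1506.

Apply the Euclidean algorithm and back-substitute:
1506 = 1×1033 + 473
1033 = 2×473 + 87
473 = 5×87 + 38
87 = 2×38 + 11
38 = 3×11 + 5
11 = 2×5 + 1
5 = 5×1 + 0
gcd(1033, 1506) = 1, so the inverse exists.
Back-substitute for 1:
1 = 1×11 − 2×5
  = −2×38 + 7×11
  = 7×87 − 16×38
  = −16×473 + 87×87
  = 87×1033 − 190×473
  = −190×1506 + 277×1033
So 1033⁻¹ ≡ 277 (mod 1506).

277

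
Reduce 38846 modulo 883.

877

38846 = 43*883 + 877, so 38846 ≡ 877 (mod 883).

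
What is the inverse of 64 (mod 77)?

71

77 = 1*64 + 13
64 = 4*13 + 12
13 = 1*12 + 1
12 = 12*1 + 0
gcd(64, 77) = 1, so the inverse exists.
Bézout: 1 = 5*77 − 6*64.
So 64⁻¹ ≡ −6 ≡ 71 (mod 77).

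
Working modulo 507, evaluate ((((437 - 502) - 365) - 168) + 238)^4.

360

437 - 502 = -65 ≡ 442 (mod 507)
442 - 365 = 77
77 - 168 = -91 ≡ 416 (mod 507)
416 + 238 = 654 ≡ 147 (mod 507)
(147)^4 ≡ 360 (mod 507)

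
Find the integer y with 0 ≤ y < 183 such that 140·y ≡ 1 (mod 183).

17

183 = 1×140 + 43
140 = 3×43 + 11
43 = 3×11 + 10
11 = 1×10 + 1
10 = 10×1 + 0
gcd(140, 183) = 1, so the inverse exists.
Bézout: 1 = −13×183 + 17×140.
So 140⁻¹ ≡ 17 (mod 183).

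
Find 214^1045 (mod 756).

By square-and-multiply:
1045 in binary is 10000010101, i.e. 1045 = 1024 + 16 + 4 + 1.
214^1 ≡ 214 (mod 756)
214^2 ≡ 214^2 = 45796 ≡ 436 (mod 756)
214^4 ≡ 436^2 = 190096 ≡ 340 (mod 756)
214^8 ≡ 340^2 = 115600 ≡ 688 (mod 756)
214^16 ≡ 688^2 = 473344 ≡ 88 (mod 756)
214^32 ≡ 88^2 = 7744 ≡ 184 (mod 756)
214^64 ≡ 184^2 = 33856 ≡ 592 (mod 756)
214^128 ≡ 592^2 = 350464 ≡ 436 (mod 756)
214^256 ≡ 436^2 = 190096 ≡ 340 (mod 756)
214^512 ≡ 340^2 = 115600 ≡ 688 (mod 756)
214^1024 ≡ 688^2 = 473344 ≡ 88 (mod 756)
214^1045 = 214^1024 · 214^16 · 214^4 · 214^1 ≡ 88 · 88 · 340 · 214 (mod 756).
Accumulate the product:
88 · 88 = 7744 ≡ 184
184 · 340 = 62560 ≡ 568
568 · 214 = 121552 ≡ 592

592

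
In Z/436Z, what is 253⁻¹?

81

Run the extended Euclidean algorithm:
436 = 1·253 + 183
253 = 1·183 + 70
183 = 2·70 + 43
70 = 1·43 + 27
43 = 1·27 + 16
27 = 1·16 + 11
16 = 1·11 + 5
11 = 2·5 + 1
5 = 5·1 + 0
gcd(253, 436) = 1, so the inverse exists.
Back-substitute for 1:
1 = 1·11 − 2·5
  = −2·16 + 3·11
  = 3·27 − 5·16
  = −5·43 + 8·27
  = 8·70 − 13·43
  = −13·183 + 34·70
  = 34·253 − 47·183
  = −47·436 + 81·253
So 253⁻¹ ≡ 81 (mod 436).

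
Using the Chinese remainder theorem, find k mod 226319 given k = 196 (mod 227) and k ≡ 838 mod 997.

227⁻¹ mod 997: 227×224 ≡ 1 (mod 997), so 227⁻¹ ≡ 224.
k = 196 + 227×((838 − 196)×224 mod 997) = 196 + 227×240 = 54676.

54676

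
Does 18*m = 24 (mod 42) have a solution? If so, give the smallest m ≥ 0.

6

gcd(18, 42) = 6, and 6 | 24, so solutions exist.
Divide through by 6: 3*m mod 7 = 4.
3⁻¹ ≡ 5 (mod 7).
m ≡ 5*4 ≡ 6 (mod 7).
The smallest non-negative solution is m = 6.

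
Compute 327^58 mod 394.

Using repeated squaring:
58 in binary is 111010, i.e. 58 = 32 + 16 + 8 + 2.
327^1 ≡ 327 (mod 394)
327^2 ≡ 327^2 = 106929 ≡ 155 (mod 394)
327^4 ≡ 155^2 = 24025 ≡ 385 (mod 394)
327^8 ≡ 385^2 = 148225 ≡ 81 (mod 394)
327^16 ≡ 81^2 = 6561 ≡ 257 (mod 394)
327^32 ≡ 257^2 = 66049 ≡ 251 (mod 394)
327^58 = 327^32 * 327^16 * 327^8 * 327^2 ≡ 251 * 257 * 81 * 155 (mod 394).
Accumulate the product:
251 * 257 = 64507 ≡ 285
285 * 81 = 23085 ≡ 233
233 * 155 = 36115 ≡ 261

261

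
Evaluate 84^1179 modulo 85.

Using repeated squaring:
1179 in binary is 10010011011, i.e. 1179 = 1024 + 128 + 16 + 8 + 2 + 1.
84^1 ≡ 84 (mod 85)
84^2 ≡ 84^2 = 7056 ≡ 1 (mod 85)
84^4 ≡ 1^2 = 1 (mod 85)
84^8 ≡ 1^2 = 1 (mod 85)
84^16 ≡ 1^2 = 1 (mod 85)
84^32 ≡ 1^2 = 1 (mod 85)
84^64 ≡ 1^2 = 1 (mod 85)
84^128 ≡ 1^2 = 1 (mod 85)
84^256 ≡ 1^2 = 1 (mod 85)
84^512 ≡ 1^2 = 1 (mod 85)
84^1024 ≡ 1^2 = 1 (mod 85)
84^1179 = 84^1024 * 84^128 * 84^16 * 84^8 * 84^2 * 84^1 ≡ 1 * 1 * 1 * 1 * 1 * 84 (mod 85).
Accumulate the product:
1 * 1 = 1
1 * 1 = 1
1 * 1 = 1
1 * 1 = 1
1 * 84 = 84

84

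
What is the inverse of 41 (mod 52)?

33

52 = 1·41 + 11
41 = 3·11 + 8
11 = 1·8 + 3
8 = 2·3 + 2
3 = 1·2 + 1
2 = 2·1 + 0
gcd(41, 52) = 1, so the inverse exists.
Back-substitute for 1:
1 = 1·3 − 1·2
  = −1·8 + 3·3
  = 3·11 − 4·8
  = −4·41 + 15·11
  = 15·52 − 19·41
So 41⁻¹ ≡ −19 ≡ 33 (mod 52).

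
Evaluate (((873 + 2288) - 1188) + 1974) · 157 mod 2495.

873 + 2288 = 3161 ≡ 666 (mod 2495)
666 - 1188 = -522 ≡ 1973 (mod 2495)
1973 + 1974 = 3947 ≡ 1452 (mod 2495)
1452 · 157 = 227964 ≡ 919 (mod 2495)

919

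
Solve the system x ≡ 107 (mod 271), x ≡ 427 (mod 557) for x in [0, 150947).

271⁻¹ mod 557: 271×37 ≡ 1 (mod 557), so 271⁻¹ ≡ 37.
x = 107 + 271×((427 − 107)×37 mod 557) = 107 + 271×143 = 38860.

38860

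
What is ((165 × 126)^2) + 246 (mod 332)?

186

165 × 126 = 20790 ≡ 206 (mod 332)
(206)^2 ≡ 272 (mod 332)
272 + 246 = 518 ≡ 186 (mod 332)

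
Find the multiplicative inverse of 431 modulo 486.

53

486 = 1·431 + 55
431 = 7·55 + 46
55 = 1·46 + 9
46 = 5·9 + 1
9 = 9·1 + 0
gcd(431, 486) = 1, so the inverse exists.
Back-substitute for 1:
1 = 1·46 − 5·9
  = −5·55 + 6·46
  = 6·431 − 47·55
  = −47·486 + 53·431
So 431⁻¹ ≡ 53 (mod 486).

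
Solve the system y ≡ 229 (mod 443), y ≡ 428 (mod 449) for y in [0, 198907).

443⁻¹ mod 449: 443*374 ≡ 1 (mod 449), so 443⁻¹ ≡ 374.
y = 229 + 443*((428 − 229)*374 mod 449) = 229 + 443*341 = 151292.

151292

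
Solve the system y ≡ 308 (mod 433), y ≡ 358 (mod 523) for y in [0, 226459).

433⁻¹ mod 523: 433×215 ≡ 1 (mod 523), so 433⁻¹ ≡ 215.
y = 308 + 433×((358 − 308)×215 mod 523) = 308 + 433×290 = 125878.

125878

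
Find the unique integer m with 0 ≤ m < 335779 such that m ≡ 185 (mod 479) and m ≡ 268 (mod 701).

479⁻¹ mod 701: 479·641 ≡ 1 (mod 701), so 479⁻¹ ≡ 641.
m = 185 + 479·((268 − 185)·641 mod 701) = 185 + 479·628 = 300997.

300997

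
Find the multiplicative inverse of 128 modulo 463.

463 = 3*128 + 79
128 = 1*79 + 49
79 = 1*49 + 30
49 = 1*30 + 19
30 = 1*19 + 11
19 = 1*11 + 8
11 = 1*8 + 3
8 = 2*3 + 2
3 = 1*2 + 1
2 = 2*1 + 0
gcd(128, 463) = 1, so the inverse exists.
Back-substitute for 1:
1 = 1*3 − 1*2
  = −1*8 + 3*3
  = 3*11 − 4*8
  = −4*19 + 7*11
  = 7*30 − 11*19
  = −11*49 + 18*30
  = 18*79 − 29*49
  = −29*128 + 47*79
  = 47*463 − 170*128
So 128⁻¹ ≡ −170 ≡ 293 (mod 463).

293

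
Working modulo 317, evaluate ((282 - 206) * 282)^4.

282 - 206 = 76
76 * 282 = 21432 ≡ 193 (mod 317)
(193)^4 ≡ 240 (mod 317)

240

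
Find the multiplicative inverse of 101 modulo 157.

157 = 1*101 + 56
101 = 1*56 + 45
56 = 1*45 + 11
45 = 4*11 + 1
11 = 11*1 + 0
gcd(101, 157) = 1, so the inverse exists.
Back-substitute for 1:
1 = 1*45 − 4*11
  = −4*56 + 5*45
  = 5*101 − 9*56
  = −9*157 + 14*101
So 101⁻¹ ≡ 14 (mod 157).

14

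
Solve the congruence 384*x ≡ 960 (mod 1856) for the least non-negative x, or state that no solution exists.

17

gcd(384, 1856) = 64, and 64 | 960, so solutions exist.
Divide through by 64: 6*x mod 29 = 15.
6⁻¹ ≡ 5 (mod 29).
x ≡ 5*15 ≡ 17 (mod 29).
The smallest non-negative solution is x = 17.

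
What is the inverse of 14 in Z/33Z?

26

By the extended Euclidean algorithm:
33 = 2*14 + 5
14 = 2*5 + 4
5 = 1*4 + 1
4 = 4*1 + 0
gcd(14, 33) = 1, so the inverse exists.
Bézout: 1 = 3*33 − 7*14.
So 14⁻¹ ≡ −7 ≡ 26 (mod 33).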